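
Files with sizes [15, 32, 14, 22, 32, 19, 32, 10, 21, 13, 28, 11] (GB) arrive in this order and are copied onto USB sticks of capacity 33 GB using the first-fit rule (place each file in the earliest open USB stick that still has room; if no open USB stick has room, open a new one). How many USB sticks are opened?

8

  15 → USB stick 1 (new)  [load 15/33]
  32 → USB stick 2 (new)  [load 32/33]
  14 → USB stick 1  [load 29/33]
  22 → USB stick 3 (new)  [load 22/33]
  32 → USB stick 4 (new)  [load 32/33]
  19 → USB stick 5 (new)  [load 19/33]
  32 → USB stick 6 (new)  [load 32/33]
  10 → USB stick 3  [load 32/33]
  21 → USB stick 7 (new)  [load 21/33]
  13 → USB stick 5  [load 32/33]
  28 → USB stick 8 (new)  [load 28/33]
  11 → USB stick 7  [load 32/33]
8 USB sticks opened.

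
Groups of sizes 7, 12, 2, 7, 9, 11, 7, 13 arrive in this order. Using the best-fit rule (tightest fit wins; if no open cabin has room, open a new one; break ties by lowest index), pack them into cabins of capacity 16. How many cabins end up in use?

  7 → cabin 1 (new)  [load 7/16]
  12 → cabin 2 (new)  [load 12/16]
  2 → cabin 2  [load 14/16]
  7 → cabin 1  [load 14/16]
  9 → cabin 3 (new)  [load 9/16]
  11 → cabin 4 (new)  [load 11/16]
  7 → cabin 3  [load 16/16]
  13 → cabin 5 (new)  [load 13/16]
5 cabins opened.

5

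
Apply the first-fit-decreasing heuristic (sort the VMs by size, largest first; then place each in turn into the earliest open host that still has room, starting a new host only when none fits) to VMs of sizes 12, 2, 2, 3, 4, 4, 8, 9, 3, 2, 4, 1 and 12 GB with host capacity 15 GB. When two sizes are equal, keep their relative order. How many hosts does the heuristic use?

5

Sorted descending: 12, 12, 9, 8, 4, 4, 4, 3, 3, 2, 2, 2, 1.
  12 → host 1 (new)  [load 12/15]
  12 → host 2 (new)  [load 12/15]
  9 → host 3 (new)  [load 9/15]
  8 → host 4 (new)  [load 8/15]
  4 → host 3  [load 13/15]
  4 → host 4  [load 12/15]
  4 → host 5 (new)  [load 4/15]
  3 → host 1  [load 15/15]
  3 → host 2  [load 15/15]
  2 → host 3  [load 15/15]
  2 → host 4  [load 14/15]
  2 → host 5  [load 6/15]
  1 → host 4  [load 15/15]
5 hosts opened.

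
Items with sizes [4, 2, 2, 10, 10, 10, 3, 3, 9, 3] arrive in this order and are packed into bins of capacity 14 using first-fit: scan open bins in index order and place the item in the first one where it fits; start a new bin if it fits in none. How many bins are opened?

  4 → bin 1 (new)  [load 4/14]
  2 → bin 1  [load 6/14]
  2 → bin 1  [load 8/14]
  10 → bin 2 (new)  [load 10/14]
  10 → bin 3 (new)  [load 10/14]
  10 → bin 4 (new)  [load 10/14]
  3 → bin 1  [load 11/14]
  3 → bin 1  [load 14/14]
  9 → bin 5 (new)  [load 9/14]
  3 → bin 2  [load 13/14]
5 bins opened.

5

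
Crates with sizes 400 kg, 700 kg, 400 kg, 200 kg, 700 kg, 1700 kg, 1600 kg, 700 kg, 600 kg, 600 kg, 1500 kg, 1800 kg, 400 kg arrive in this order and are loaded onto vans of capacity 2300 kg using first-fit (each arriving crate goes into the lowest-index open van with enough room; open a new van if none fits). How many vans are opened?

  400 → van 1 (new)  [load 400/2300]
  700 → van 1  [load 1100/2300]
  400 → van 1  [load 1500/2300]
  200 → van 1  [load 1700/2300]
  700 → van 2 (new)  [load 700/2300]
  1700 → van 3 (new)  [load 1700/2300]
  1600 → van 2  [load 2300/2300]
  700 → van 4 (new)  [load 700/2300]
  600 → van 1  [load 2300/2300]
  600 → van 3  [load 2300/2300]
  1500 → van 4  [load 2200/2300]
  1800 → van 5 (new)  [load 1800/2300]
  400 → van 5  [load 2200/2300]
5 vans opened.

5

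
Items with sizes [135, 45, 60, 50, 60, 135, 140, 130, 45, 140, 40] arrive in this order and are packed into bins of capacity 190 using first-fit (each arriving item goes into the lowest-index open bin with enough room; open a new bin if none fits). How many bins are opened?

  135 → bin 1 (new)  [load 135/190]
  45 → bin 1  [load 180/190]
  60 → bin 2 (new)  [load 60/190]
  50 → bin 2  [load 110/190]
  60 → bin 2  [load 170/190]
  135 → bin 3 (new)  [load 135/190]
  140 → bin 4 (new)  [load 140/190]
  130 → bin 5 (new)  [load 130/190]
  45 → bin 3  [load 180/190]
  140 → bin 6 (new)  [load 140/190]
  40 → bin 4  [load 180/190]
6 bins opened.

6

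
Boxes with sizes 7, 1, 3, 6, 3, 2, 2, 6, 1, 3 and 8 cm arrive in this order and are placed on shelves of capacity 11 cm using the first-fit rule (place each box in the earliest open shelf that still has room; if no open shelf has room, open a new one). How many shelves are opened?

4

  7 → shelf 1 (new)  [load 7/11]
  1 → shelf 1  [load 8/11]
  3 → shelf 1  [load 11/11]
  6 → shelf 2 (new)  [load 6/11]
  3 → shelf 2  [load 9/11]
  2 → shelf 2  [load 11/11]
  2 → shelf 3 (new)  [load 2/11]
  6 → shelf 3  [load 8/11]
  1 → shelf 3  [load 9/11]
  3 → shelf 4 (new)  [load 3/11]
  8 → shelf 4  [load 11/11]
4 shelves opened.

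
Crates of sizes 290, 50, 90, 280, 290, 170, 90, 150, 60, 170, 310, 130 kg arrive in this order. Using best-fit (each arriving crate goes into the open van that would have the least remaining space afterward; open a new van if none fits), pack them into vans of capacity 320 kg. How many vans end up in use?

7

  290 → van 1 (new)  [load 290/320]
  50 → van 2 (new)  [load 50/320]
  90 → van 2  [load 140/320]
  280 → van 3 (new)  [load 280/320]
  290 → van 4 (new)  [load 290/320]
  170 → van 2  [load 310/320]
  90 → van 5 (new)  [load 90/320]
  150 → van 5  [load 240/320]
  60 → van 5  [load 300/320]
  170 → van 6 (new)  [load 170/320]
  310 → van 7 (new)  [load 310/320]
  130 → van 6  [load 300/320]
7 vans opened.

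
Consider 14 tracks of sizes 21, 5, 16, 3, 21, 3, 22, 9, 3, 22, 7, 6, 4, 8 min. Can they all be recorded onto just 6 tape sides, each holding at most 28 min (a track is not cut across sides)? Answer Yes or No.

A valid assignment using 6 tape sides:
  side 1: 22 + 6 = 28
  side 2: 22 + 5 = 27
  side 3: 21 + 7 = 28
  side 4: 21 + 4 + 3 = 28
  side 5: 16 + 9 + 3 = 28
  side 6: 8 + 3 = 11
Every load is within 28 min, so 6 tape sides suffice.

Yes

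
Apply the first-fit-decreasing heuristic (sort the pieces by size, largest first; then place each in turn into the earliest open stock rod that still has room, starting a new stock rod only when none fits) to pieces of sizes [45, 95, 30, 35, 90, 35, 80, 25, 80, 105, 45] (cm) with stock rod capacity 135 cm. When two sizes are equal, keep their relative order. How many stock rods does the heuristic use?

6

Sorted descending: 105, 95, 90, 80, 80, 45, 45, 35, 35, 30, 25.
  105 → stock rod 1 (new)  [load 105/135]
  95 → stock rod 2 (new)  [load 95/135]
  90 → stock rod 3 (new)  [load 90/135]
  80 → stock rod 4 (new)  [load 80/135]
  80 → stock rod 5 (new)  [load 80/135]
  45 → stock rod 3  [load 135/135]
  45 → stock rod 4  [load 125/135]
  35 → stock rod 2  [load 130/135]
  35 → stock rod 5  [load 115/135]
  30 → stock rod 1  [load 135/135]
  25 → stock rod 6 (new)  [load 25/135]
6 stock rods opened.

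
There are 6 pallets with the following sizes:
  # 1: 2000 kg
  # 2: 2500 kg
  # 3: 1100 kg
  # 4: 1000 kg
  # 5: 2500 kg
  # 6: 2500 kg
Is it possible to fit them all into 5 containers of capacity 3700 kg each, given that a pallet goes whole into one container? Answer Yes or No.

A valid assignment using 4 containers:
  container 1: 2500 + 1100 = 3600
  container 2: 2500 + 1000 = 3500
  container 3: 2500 = 2500
  container 4: 2000 = 2000
That uses only 4 ≤ 5, so 5 containers are enough.

Yes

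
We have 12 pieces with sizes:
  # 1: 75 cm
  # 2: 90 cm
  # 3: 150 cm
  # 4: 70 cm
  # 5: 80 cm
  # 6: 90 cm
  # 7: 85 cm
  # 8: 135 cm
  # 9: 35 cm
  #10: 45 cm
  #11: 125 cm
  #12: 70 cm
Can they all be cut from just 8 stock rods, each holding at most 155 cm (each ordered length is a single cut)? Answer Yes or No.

Yes

A valid assignment using 8 stock rods:
  stock rod 1: 150 = 150
  stock rod 2: 135 = 135
  stock rod 3: 125 = 125
  stock rod 4: 90 + 45 = 135
  stock rod 5: 90 + 35 = 125
  stock rod 6: 85 + 70 = 155
  stock rod 7: 80 + 75 = 155
  stock rod 8: 70 = 70
Every load is within 155 cm, so 8 stock rods suffice.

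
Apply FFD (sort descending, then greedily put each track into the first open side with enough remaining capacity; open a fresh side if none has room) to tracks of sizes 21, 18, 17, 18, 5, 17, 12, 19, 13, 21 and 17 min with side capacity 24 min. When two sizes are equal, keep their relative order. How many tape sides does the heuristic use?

10

Sorted descending: 21, 21, 19, 18, 18, 17, 17, 17, 13, 12, 5.
  21 → side 1 (new)  [load 21/24]
  21 → side 2 (new)  [load 21/24]
  19 → side 3 (new)  [load 19/24]
  18 → side 4 (new)  [load 18/24]
  18 → side 5 (new)  [load 18/24]
  17 → side 6 (new)  [load 17/24]
  17 → side 7 (new)  [load 17/24]
  17 → side 8 (new)  [load 17/24]
  13 → side 9 (new)  [load 13/24]
  12 → side 10 (new)  [load 12/24]
  5 → side 3  [load 24/24]
10 tape sides opened.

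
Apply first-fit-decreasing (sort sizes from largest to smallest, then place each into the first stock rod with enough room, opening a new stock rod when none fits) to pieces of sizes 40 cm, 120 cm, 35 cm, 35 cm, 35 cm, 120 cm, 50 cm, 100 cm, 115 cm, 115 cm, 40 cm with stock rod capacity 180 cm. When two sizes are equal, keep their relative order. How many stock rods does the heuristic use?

Sorted descending: 120, 120, 115, 115, 100, 50, 40, 40, 35, 35, 35.
  120 → stock rod 1 (new)  [load 120/180]
  120 → stock rod 2 (new)  [load 120/180]
  115 → stock rod 3 (new)  [load 115/180]
  115 → stock rod 4 (new)  [load 115/180]
  100 → stock rod 5 (new)  [load 100/180]
  50 → stock rod 1  [load 170/180]
  40 → stock rod 2  [load 160/180]
  40 → stock rod 3  [load 155/180]
  35 → stock rod 4  [load 150/180]
  35 → stock rod 5  [load 135/180]
  35 → stock rod 5  [load 170/180]
5 stock rods opened.

5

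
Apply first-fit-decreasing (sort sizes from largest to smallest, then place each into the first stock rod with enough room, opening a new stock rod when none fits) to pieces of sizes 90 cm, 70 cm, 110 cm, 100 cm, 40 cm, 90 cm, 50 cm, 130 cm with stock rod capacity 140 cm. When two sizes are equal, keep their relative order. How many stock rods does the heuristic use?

6

Sorted descending: 130, 110, 100, 90, 90, 70, 50, 40.
  130 → stock rod 1 (new)  [load 130/140]
  110 → stock rod 2 (new)  [load 110/140]
  100 → stock rod 3 (new)  [load 100/140]
  90 → stock rod 4 (new)  [load 90/140]
  90 → stock rod 5 (new)  [load 90/140]
  70 → stock rod 6 (new)  [load 70/140]
  50 → stock rod 4  [load 140/140]
  40 → stock rod 3  [load 140/140]
6 stock rods opened.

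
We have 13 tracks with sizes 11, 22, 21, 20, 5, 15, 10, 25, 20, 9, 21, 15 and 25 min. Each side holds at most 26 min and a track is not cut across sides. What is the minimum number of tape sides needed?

Total = 25 + 25 + 22 + 21 + 21 + 20 + 20 + 15 + 15 + 11 + 10 + 9 + 5 = 219 min.
Lower bound: ⌈219/26⌉ = 9 tape sides.
A packing using 10 tape sides:
  side 1: 25 = 25
  side 2: 25 = 25
  side 3: 22 = 22
  side 4: 21 + 5 = 26
  side 5: 21 = 21
  side 6: 20 = 20
  side 7: 20 = 20
  side 8: 15 + 11 = 26
  side 9: 15 + 10 = 25
  side 10: 9 = 9
No arrangement into 9 tape sides stays within capacity, so 10 is optimal.

10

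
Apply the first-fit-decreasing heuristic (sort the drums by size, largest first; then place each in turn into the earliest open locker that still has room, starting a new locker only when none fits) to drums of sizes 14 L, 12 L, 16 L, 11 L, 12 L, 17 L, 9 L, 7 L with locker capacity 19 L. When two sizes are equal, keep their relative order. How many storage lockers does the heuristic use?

Sorted descending: 17, 16, 14, 12, 12, 11, 9, 7.
  17 → locker 1 (new)  [load 17/19]
  16 → locker 2 (new)  [load 16/19]
  14 → locker 3 (new)  [load 14/19]
  12 → locker 4 (new)  [load 12/19]
  12 → locker 5 (new)  [load 12/19]
  11 → locker 6 (new)  [load 11/19]
  9 → locker 7 (new)  [load 9/19]
  7 → locker 4  [load 19/19]
7 storage lockers opened.

7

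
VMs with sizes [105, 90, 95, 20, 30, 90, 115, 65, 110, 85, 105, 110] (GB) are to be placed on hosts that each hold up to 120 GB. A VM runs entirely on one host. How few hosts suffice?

10

Total = 115 + 110 + 110 + 105 + 105 + 95 + 90 + 90 + 85 + 65 + 30 + 20 = 1020 GB.
Lower bound: ⌈1020/120⌉ = 9 hosts.
Also, 10 VMs each exceed 60 GB, and no two of those can share a host, so at least 10 hosts are needed.
A packing using 10 hosts:
  host 1: 115 = 115
  host 2: 110 = 110
  host 3: 110 = 110
  host 4: 105 = 105
  host 5: 105 = 105
  host 6: 95 + 20 = 115
  host 7: 90 + 30 = 120
  host 8: 90 = 90
  host 9: 85 = 85
  host 10: 65 = 65
This matches the lower bound, so 10 is optimal.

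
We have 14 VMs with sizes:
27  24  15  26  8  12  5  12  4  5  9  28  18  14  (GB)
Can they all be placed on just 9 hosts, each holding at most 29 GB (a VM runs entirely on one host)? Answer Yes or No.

Yes

A valid assignment using 8 hosts:
  host 1: 28 = 28
  host 2: 27 = 27
  host 3: 26 = 26
  host 4: 24 + 5 = 29
  host 5: 18 + 9 = 27
  host 6: 15 + 14 = 29
  host 7: 12 + 12 + 5 = 29
  host 8: 8 + 4 = 12
That uses only 8 ≤ 9, so 9 hosts are enough.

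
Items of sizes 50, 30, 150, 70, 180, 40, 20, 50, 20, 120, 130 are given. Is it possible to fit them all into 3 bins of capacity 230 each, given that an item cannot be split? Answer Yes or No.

Total = 860; ⌈860/230⌉ = 4.
At least 4 bins are required, but only 3 are allowed.

No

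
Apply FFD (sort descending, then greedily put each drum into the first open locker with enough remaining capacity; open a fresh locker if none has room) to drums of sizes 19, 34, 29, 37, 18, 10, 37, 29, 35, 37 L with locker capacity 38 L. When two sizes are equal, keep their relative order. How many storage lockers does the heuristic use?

9

Sorted descending: 37, 37, 37, 35, 34, 29, 29, 19, 18, 10.
  37 → locker 1 (new)  [load 37/38]
  37 → locker 2 (new)  [load 37/38]
  37 → locker 3 (new)  [load 37/38]
  35 → locker 4 (new)  [load 35/38]
  34 → locker 5 (new)  [load 34/38]
  29 → locker 6 (new)  [load 29/38]
  29 → locker 7 (new)  [load 29/38]
  19 → locker 8 (new)  [load 19/38]
  18 → locker 8  [load 37/38]
  10 → locker 9 (new)  [load 10/38]
9 storage lockers opened.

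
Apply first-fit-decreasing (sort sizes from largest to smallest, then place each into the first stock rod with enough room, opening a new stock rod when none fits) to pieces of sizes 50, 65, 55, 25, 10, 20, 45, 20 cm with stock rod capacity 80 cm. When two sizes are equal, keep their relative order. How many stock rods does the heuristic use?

Sorted descending: 65, 55, 50, 45, 25, 20, 20, 10.
  65 → stock rod 1 (new)  [load 65/80]
  55 → stock rod 2 (new)  [load 55/80]
  50 → stock rod 3 (new)  [load 50/80]
  45 → stock rod 4 (new)  [load 45/80]
  25 → stock rod 2  [load 80/80]
  20 → stock rod 3  [load 70/80]
  20 → stock rod 4  [load 65/80]
  10 → stock rod 1  [load 75/80]
4 stock rods opened.

4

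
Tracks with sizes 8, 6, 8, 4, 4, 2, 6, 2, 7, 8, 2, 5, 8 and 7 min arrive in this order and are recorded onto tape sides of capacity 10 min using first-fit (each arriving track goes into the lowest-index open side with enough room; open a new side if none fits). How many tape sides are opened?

9

  8 → side 1 (new)  [load 8/10]
  6 → side 2 (new)  [load 6/10]
  8 → side 3 (new)  [load 8/10]
  4 → side 2  [load 10/10]
  4 → side 4 (new)  [load 4/10]
  2 → side 1  [load 10/10]
  6 → side 4  [load 10/10]
  2 → side 3  [load 10/10]
  7 → side 5 (new)  [load 7/10]
  8 → side 6 (new)  [load 8/10]
  2 → side 5  [load 9/10]
  5 → side 7 (new)  [load 5/10]
  8 → side 8 (new)  [load 8/10]
  7 → side 9 (new)  [load 7/10]
9 tape sides opened.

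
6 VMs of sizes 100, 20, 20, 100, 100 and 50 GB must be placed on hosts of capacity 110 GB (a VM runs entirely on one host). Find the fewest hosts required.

Total = 100 + 100 + 100 + 50 + 20 + 20 = 390 GB.
Lower bound: ⌈390/110⌉ = 4 hosts.
A packing using 4 hosts:
  host 1: 100 = 100
  host 2: 100 = 100
  host 3: 100 = 100
  host 4: 50 + 20 + 20 = 90
This matches the lower bound, so 4 is optimal.

4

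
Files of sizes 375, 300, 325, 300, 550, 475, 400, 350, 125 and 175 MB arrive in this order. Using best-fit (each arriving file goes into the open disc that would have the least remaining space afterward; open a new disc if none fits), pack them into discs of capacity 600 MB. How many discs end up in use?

7

  375 → disc 1 (new)  [load 375/600]
  300 → disc 2 (new)  [load 300/600]
  325 → disc 3 (new)  [load 325/600]
  300 → disc 2  [load 600/600]
  550 → disc 4 (new)  [load 550/600]
  475 → disc 5 (new)  [load 475/600]
  400 → disc 6 (new)  [load 400/600]
  350 → disc 7 (new)  [load 350/600]
  125 → disc 5  [load 600/600]
  175 → disc 6  [load 575/600]
7 discs opened.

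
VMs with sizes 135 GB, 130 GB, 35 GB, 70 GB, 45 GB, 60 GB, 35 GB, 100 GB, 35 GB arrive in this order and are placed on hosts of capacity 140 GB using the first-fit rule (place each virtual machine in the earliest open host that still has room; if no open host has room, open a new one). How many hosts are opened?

  135 → host 1 (new)  [load 135/140]
  130 → host 2 (new)  [load 130/140]
  35 → host 3 (new)  [load 35/140]
  70 → host 3  [load 105/140]
  45 → host 4 (new)  [load 45/140]
  60 → host 4  [load 105/140]
  35 → host 3  [load 140/140]
  100 → host 5 (new)  [load 100/140]
  35 → host 4  [load 140/140]
5 hosts opened.

5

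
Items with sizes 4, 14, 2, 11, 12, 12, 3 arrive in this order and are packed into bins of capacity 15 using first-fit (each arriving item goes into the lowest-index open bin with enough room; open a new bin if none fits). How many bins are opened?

5

  4 → bin 1 (new)  [load 4/15]
  14 → bin 2 (new)  [load 14/15]
  2 → bin 1  [load 6/15]
  11 → bin 3 (new)  [load 11/15]
  12 → bin 4 (new)  [load 12/15]
  12 → bin 5 (new)  [load 12/15]
  3 → bin 1  [load 9/15]
5 bins opened.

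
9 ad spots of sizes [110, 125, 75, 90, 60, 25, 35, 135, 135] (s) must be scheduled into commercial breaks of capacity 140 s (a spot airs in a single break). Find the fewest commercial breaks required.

6

Total = 135 + 135 + 125 + 110 + 90 + 75 + 60 + 35 + 25 = 790 s.
Lower bound: ⌈790/140⌉ = 6 commercial breaks.
A packing using 6 commercial breaks:
  break 1: 135 = 135
  break 2: 135 = 135
  break 3: 125 = 125
  break 4: 110 + 25 = 135
  break 5: 90 + 35 = 125
  break 6: 75 + 60 = 135
This matches the lower bound, so 6 is optimal.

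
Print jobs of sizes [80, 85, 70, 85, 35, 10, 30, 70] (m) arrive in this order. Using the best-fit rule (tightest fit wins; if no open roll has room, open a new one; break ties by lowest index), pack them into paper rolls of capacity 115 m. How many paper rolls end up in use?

  80 → roll 1 (new)  [load 80/115]
  85 → roll 2 (new)  [load 85/115]
  70 → roll 3 (new)  [load 70/115]
  85 → roll 4 (new)  [load 85/115]
  35 → roll 1  [load 115/115]
  10 → roll 2  [load 95/115]
  30 → roll 4  [load 115/115]
  70 → roll 5 (new)  [load 70/115]
5 paper rolls opened.

5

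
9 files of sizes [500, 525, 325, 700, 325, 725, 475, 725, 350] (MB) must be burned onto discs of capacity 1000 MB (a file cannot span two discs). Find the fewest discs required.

6

Total = 725 + 725 + 700 + 525 + 500 + 475 + 350 + 325 + 325 = 4650 MB.
Lower bound: ⌈4650/1000⌉ = 5 discs.
A packing using 6 discs:
  disc 1: 725 = 725
  disc 2: 725 = 725
  disc 3: 700 = 700
  disc 4: 525 + 475 = 1000
  disc 5: 500 + 350 = 850
  disc 6: 325 + 325 = 650
No arrangement into 5 discs stays within capacity, so 6 is optimal.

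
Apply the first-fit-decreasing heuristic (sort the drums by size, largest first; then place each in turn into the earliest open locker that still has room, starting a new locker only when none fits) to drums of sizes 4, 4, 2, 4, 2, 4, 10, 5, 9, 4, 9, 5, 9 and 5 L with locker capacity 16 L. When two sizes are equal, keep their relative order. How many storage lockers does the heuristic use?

5

Sorted descending: 10, 9, 9, 9, 5, 5, 5, 4, 4, 4, 4, 4, 2, 2.
  10 → locker 1 (new)  [load 10/16]
  9 → locker 2 (new)  [load 9/16]
  9 → locker 3 (new)  [load 9/16]
  9 → locker 4 (new)  [load 9/16]
  5 → locker 1  [load 15/16]
  5 → locker 2  [load 14/16]
  5 → locker 3  [load 14/16]
  4 → locker 4  [load 13/16]
  4 → locker 5 (new)  [load 4/16]
  4 → locker 5  [load 8/16]
  4 → locker 5  [load 12/16]
  4 → locker 5  [load 16/16]
  2 → locker 2  [load 16/16]
  2 → locker 3  [load 16/16]
5 storage lockers opened.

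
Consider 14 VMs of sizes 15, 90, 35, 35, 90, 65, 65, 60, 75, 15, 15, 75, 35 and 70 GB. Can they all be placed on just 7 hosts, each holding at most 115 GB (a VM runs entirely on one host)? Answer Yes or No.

Total = 740 GB; ⌈740/115⌉ = 7.
8 VMs each exceed half the capacity and cannot share a host, forcing at least 8 hosts.
At least 8 hosts are required, but only 7 are allowed.

No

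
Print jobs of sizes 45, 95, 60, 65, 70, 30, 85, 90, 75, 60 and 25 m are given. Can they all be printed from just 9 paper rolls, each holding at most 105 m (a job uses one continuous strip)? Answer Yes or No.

Yes

A valid assignment using 8 paper rolls:
  roll 1: 95 = 95
  roll 2: 90 = 90
  roll 3: 85 = 85
  roll 4: 75 + 30 = 105
  roll 5: 70 + 25 = 95
  roll 6: 65 = 65
  roll 7: 60 + 45 = 105
  roll 8: 60 = 60
That uses only 8 ≤ 9, so 9 paper rolls are enough.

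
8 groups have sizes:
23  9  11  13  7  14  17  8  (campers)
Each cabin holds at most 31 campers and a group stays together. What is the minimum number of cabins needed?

4

Total = 23 + 17 + 14 + 13 + 11 + 9 + 8 + 7 = 102 campers.
Lower bound: ⌈102/31⌉ = 4 cabins.
A packing using 4 cabins:
  cabin 1: 23 + 8 = 31
  cabin 2: 17 + 14 = 31
  cabin 3: 13 + 11 + 7 = 31
  cabin 4: 9 = 9
This matches the lower bound, so 4 is optimal.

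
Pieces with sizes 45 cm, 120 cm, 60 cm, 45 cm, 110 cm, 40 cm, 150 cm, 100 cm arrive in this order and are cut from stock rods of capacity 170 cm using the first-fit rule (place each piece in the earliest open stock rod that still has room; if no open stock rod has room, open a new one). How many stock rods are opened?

5

  45 → stock rod 1 (new)  [load 45/170]
  120 → stock rod 1  [load 165/170]
  60 → stock rod 2 (new)  [load 60/170]
  45 → stock rod 2  [load 105/170]
  110 → stock rod 3 (new)  [load 110/170]
  40 → stock rod 2  [load 145/170]
  150 → stock rod 4 (new)  [load 150/170]
  100 → stock rod 5 (new)  [load 100/170]
5 stock rods opened.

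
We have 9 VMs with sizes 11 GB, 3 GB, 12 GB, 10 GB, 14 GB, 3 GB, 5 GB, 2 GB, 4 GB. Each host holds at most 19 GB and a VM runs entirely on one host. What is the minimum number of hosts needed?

4

Total = 14 + 12 + 11 + 10 + 5 + 4 + 3 + 3 + 2 = 64 GB.
Lower bound: ⌈64/19⌉ = 4 hosts.
A packing using 4 hosts:
  host 1: 14 + 5 = 19
  host 2: 12 + 4 + 3 = 19
  host 3: 11 + 3 + 2 = 16
  host 4: 10 = 10
This matches the lower bound, so 4 is optimal.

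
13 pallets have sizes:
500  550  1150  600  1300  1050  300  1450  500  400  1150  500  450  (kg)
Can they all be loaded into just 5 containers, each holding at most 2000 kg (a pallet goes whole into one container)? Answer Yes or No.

No

Total = 9900 kg; ⌈9900/2000⌉ = 5.
The bound of 5 does not rule out 5, but exhaustive search shows no assignment into 5 containers of capacity 2000 kg exists — the minimum is 6.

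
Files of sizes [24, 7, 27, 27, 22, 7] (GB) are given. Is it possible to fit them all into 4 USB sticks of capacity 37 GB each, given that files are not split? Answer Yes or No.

A valid assignment using 4 USB sticks:
  USB stick 1: 27 + 7 = 34
  USB stick 2: 27 + 7 = 34
  USB stick 3: 24 = 24
  USB stick 4: 22 = 22
Every load is within 37 GB, so 4 USB sticks suffice.

Yes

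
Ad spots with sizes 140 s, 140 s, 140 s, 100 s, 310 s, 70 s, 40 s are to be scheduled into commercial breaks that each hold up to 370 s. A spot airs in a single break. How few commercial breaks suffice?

3

Total = 310 + 140 + 140 + 140 + 100 + 70 + 40 = 940 s.
Lower bound: ⌈940/370⌉ = 3 commercial breaks.
A packing using 3 commercial breaks:
  break 1: 310 + 40 = 350
  break 2: 140 + 140 + 70 = 350
  break 3: 140 + 100 = 240
This matches the lower bound, so 3 is optimal.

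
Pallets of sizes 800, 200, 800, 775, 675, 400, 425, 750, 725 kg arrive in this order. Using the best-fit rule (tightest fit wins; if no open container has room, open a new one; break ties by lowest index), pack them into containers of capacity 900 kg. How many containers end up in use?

  800 → container 1 (new)  [load 800/900]
  200 → container 2 (new)  [load 200/900]
  800 → container 3 (new)  [load 800/900]
  775 → container 4 (new)  [load 775/900]
  675 → container 2  [load 875/900]
  400 → container 5 (new)  [load 400/900]
  425 → container 5  [load 825/900]
  750 → container 6 (new)  [load 750/900]
  725 → container 7 (new)  [load 725/900]
7 containers opened.

7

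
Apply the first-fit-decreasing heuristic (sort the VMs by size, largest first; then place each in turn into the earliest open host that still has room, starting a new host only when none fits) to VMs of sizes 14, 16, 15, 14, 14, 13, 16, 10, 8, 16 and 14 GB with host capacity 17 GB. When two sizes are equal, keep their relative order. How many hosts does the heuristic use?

Sorted descending: 16, 16, 16, 15, 14, 14, 14, 14, 13, 10, 8.
  16 → host 1 (new)  [load 16/17]
  16 → host 2 (new)  [load 16/17]
  16 → host 3 (new)  [load 16/17]
  15 → host 4 (new)  [load 15/17]
  14 → host 5 (new)  [load 14/17]
  14 → host 6 (new)  [load 14/17]
  14 → host 7 (new)  [load 14/17]
  14 → host 8 (new)  [load 14/17]
  13 → host 9 (new)  [load 13/17]
  10 → host 10 (new)  [load 10/17]
  8 → host 11 (new)  [load 8/17]
11 hosts opened.

11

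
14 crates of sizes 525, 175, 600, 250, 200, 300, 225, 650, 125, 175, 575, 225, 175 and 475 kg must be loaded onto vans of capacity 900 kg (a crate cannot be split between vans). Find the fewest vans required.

Total = 650 + 600 + 575 + 525 + 475 + 300 + 250 + 225 + 225 + 200 + 175 + 175 + 175 + 125 = 4675 kg.
Lower bound: ⌈4675/900⌉ = 6 vans.
A packing using 6 vans:
  van 1: 650 + 250 = 900
  van 2: 600 + 300 = 900
  van 3: 575 + 225 = 800
  van 4: 525 + 225 + 125 = 875
  van 5: 475 + 200 + 175 = 850
  van 6: 175 + 175 = 350
This matches the lower bound, so 6 is optimal.

6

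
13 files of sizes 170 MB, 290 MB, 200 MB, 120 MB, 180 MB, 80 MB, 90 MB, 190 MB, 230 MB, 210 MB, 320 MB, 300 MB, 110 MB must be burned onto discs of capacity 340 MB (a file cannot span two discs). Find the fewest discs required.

9

Total = 320 + 300 + 290 + 230 + 210 + 200 + 190 + 180 + 170 + 120 + 110 + 90 + 80 = 2490 MB.
Lower bound: ⌈2490/340⌉ = 8 discs.
A packing using 9 discs:
  disc 1: 320 = 320
  disc 2: 300 = 300
  disc 3: 290 = 290
  disc 4: 230 + 110 = 340
  disc 5: 210 + 120 = 330
  disc 6: 200 + 90 = 290
  disc 7: 190 + 80 = 270
  disc 8: 180 = 180
  disc 9: 170 = 170
No arrangement into 8 discs stays within capacity, so 9 is optimal.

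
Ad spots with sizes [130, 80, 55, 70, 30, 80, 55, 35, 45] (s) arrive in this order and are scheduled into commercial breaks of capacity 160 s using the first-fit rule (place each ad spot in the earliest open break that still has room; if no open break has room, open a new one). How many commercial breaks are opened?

4

  130 → break 1 (new)  [load 130/160]
  80 → break 2 (new)  [load 80/160]
  55 → break 2  [load 135/160]
  70 → break 3 (new)  [load 70/160]
  30 → break 1  [load 160/160]
  80 → break 3  [load 150/160]
  55 → break 4 (new)  [load 55/160]
  35 → break 4  [load 90/160]
  45 → break 4  [load 135/160]
4 commercial breaks opened.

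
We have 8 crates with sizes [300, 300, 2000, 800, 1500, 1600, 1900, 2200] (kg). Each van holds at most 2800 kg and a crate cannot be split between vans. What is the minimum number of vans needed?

5

Total = 2200 + 2000 + 1900 + 1600 + 1500 + 800 + 300 + 300 = 10600 kg.
Lower bound: ⌈10600/2800⌉ = 4 vans.
Also, 5 crates each exceed 1400 kg, and no two of those can share a van, so at least 5 vans are needed.
A packing using 5 vans:
  van 1: 2200 + 300 + 300 = 2800
  van 2: 2000 + 800 = 2800
  van 3: 1900 = 1900
  van 4: 1600 = 1600
  van 5: 1500 = 1500
This matches the lower bound, so 5 is optimal.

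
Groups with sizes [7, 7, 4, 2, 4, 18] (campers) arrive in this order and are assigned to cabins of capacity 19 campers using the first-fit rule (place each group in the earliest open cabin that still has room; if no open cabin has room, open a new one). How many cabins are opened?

3

  7 → cabin 1 (new)  [load 7/19]
  7 → cabin 1  [load 14/19]
  4 → cabin 1  [load 18/19]
  2 → cabin 2 (new)  [load 2/19]
  4 → cabin 2  [load 6/19]
  18 → cabin 3 (new)  [load 18/19]
3 cabins opened.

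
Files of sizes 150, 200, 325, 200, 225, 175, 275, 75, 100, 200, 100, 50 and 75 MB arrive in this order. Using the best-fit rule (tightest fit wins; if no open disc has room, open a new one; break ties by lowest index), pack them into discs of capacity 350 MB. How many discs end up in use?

7

  150 → disc 1 (new)  [load 150/350]
  200 → disc 1  [load 350/350]
  325 → disc 2 (new)  [load 325/350]
  200 → disc 3 (new)  [load 200/350]
  225 → disc 4 (new)  [load 225/350]
  175 → disc 5 (new)  [load 175/350]
  275 → disc 6 (new)  [load 275/350]
  75 → disc 6  [load 350/350]
  100 → disc 4  [load 325/350]
  200 → disc 7 (new)  [load 200/350]
  100 → disc 3  [load 300/350]
  50 → disc 3  [load 350/350]
  75 → disc 7  [load 275/350]
7 discs opened.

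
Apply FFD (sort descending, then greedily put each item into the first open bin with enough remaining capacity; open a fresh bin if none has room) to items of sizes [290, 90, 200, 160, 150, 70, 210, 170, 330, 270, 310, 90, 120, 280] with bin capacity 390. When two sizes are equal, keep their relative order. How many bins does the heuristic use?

8

Sorted descending: 330, 310, 290, 280, 270, 210, 200, 170, 160, 150, 120, 90, 90, 70.
  330 → bin 1 (new)  [load 330/390]
  310 → bin 2 (new)  [load 310/390]
  290 → bin 3 (new)  [load 290/390]
  280 → bin 4 (new)  [load 280/390]
  270 → bin 5 (new)  [load 270/390]
  210 → bin 6 (new)  [load 210/390]
  200 → bin 7 (new)  [load 200/390]
  170 → bin 6  [load 380/390]
  160 → bin 7  [load 360/390]
  150 → bin 8 (new)  [load 150/390]
  120 → bin 5  [load 390/390]
  90 → bin 3  [load 380/390]
  90 → bin 4  [load 370/390]
  70 → bin 2  [load 380/390]
8 bins opened.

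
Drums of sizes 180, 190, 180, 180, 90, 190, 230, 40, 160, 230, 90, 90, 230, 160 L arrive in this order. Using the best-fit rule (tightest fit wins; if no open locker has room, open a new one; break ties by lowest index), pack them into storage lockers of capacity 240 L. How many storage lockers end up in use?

  180 → locker 1 (new)  [load 180/240]
  190 → locker 2 (new)  [load 190/240]
  180 → locker 3 (new)  [load 180/240]
  180 → locker 4 (new)  [load 180/240]
  90 → locker 5 (new)  [load 90/240]
  190 → locker 6 (new)  [load 190/240]
  230 → locker 7 (new)  [load 230/240]
  40 → locker 2  [load 230/240]
  160 → locker 8 (new)  [load 160/240]
  230 → locker 9 (new)  [load 230/240]
  90 → locker 5  [load 180/240]
  90 → locker 10 (new)  [load 90/240]
  230 → locker 11 (new)  [load 230/240]
  160 → locker 12 (new)  [load 160/240]
12 storage lockers opened.

12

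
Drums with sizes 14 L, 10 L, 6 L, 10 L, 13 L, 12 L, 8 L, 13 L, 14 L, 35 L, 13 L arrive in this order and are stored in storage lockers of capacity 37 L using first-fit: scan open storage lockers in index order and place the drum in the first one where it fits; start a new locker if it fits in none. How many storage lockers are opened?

  14 → locker 1 (new)  [load 14/37]
  10 → locker 1  [load 24/37]
  6 → locker 1  [load 30/37]
  10 → locker 2 (new)  [load 10/37]
  13 → locker 2  [load 23/37]
  12 → locker 2  [load 35/37]
  8 → locker 3 (new)  [load 8/37]
  13 → locker 3  [load 21/37]
  14 → locker 3  [load 35/37]
  35 → locker 4 (new)  [load 35/37]
  13 → locker 5 (new)  [load 13/37]
5 storage lockers opened.

5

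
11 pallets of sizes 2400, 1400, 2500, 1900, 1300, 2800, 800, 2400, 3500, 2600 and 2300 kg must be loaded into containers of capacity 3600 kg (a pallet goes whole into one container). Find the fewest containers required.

Total = 3500 + 2800 + 2600 + 2500 + 2400 + 2400 + 2300 + 1900 + 1400 + 1300 + 800 = 23900 kg.
Lower bound: ⌈23900/3600⌉ = 7 containers.
Also, 8 pallets each exceed 1800 kg, and no two of those can share a container, so at least 8 containers are needed.
A packing using 8 containers:
  container 1: 3500 = 3500
  container 2: 2800 + 800 = 3600
  container 3: 2600 = 2600
  container 4: 2500 = 2500
  container 5: 2400 = 2400
  container 6: 2400 = 2400
  container 7: 2300 + 1300 = 3600
  container 8: 1900 + 1400 = 3300
This matches the lower bound, so 8 is optimal.

8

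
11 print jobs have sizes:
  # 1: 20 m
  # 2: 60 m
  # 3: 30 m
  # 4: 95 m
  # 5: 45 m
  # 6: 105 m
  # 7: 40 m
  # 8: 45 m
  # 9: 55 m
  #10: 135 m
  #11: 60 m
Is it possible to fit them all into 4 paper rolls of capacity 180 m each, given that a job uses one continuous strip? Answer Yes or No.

Yes

A valid assignment using 4 paper rolls:
  roll 1: 135 + 45 = 180
  roll 2: 105 + 60 = 165
  roll 3: 95 + 60 + 20 = 175
  roll 4: 55 + 45 + 40 + 30 = 170
Every load is within 180 m, so 4 paper rolls suffice.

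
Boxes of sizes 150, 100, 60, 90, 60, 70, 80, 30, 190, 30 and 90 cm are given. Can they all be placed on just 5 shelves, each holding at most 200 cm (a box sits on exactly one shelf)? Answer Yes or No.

Yes

A valid assignment using 5 shelves:
  shelf 1: 190 = 190
  shelf 2: 150 + 30 = 180
  shelf 3: 100 + 90 = 190
  shelf 4: 90 + 80 + 30 = 200
  shelf 5: 70 + 60 + 60 = 190
Every load is within 200 cm, so 5 shelves suffice.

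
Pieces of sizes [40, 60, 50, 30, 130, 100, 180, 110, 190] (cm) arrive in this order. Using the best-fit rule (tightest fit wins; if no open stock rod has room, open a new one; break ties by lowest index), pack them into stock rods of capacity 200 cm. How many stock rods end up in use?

  40 → stock rod 1 (new)  [load 40/200]
  60 → stock rod 1  [load 100/200]
  50 → stock rod 1  [load 150/200]
  30 → stock rod 1  [load 180/200]
  130 → stock rod 2 (new)  [load 130/200]
  100 → stock rod 3 (new)  [load 100/200]
  180 → stock rod 4 (new)  [load 180/200]
  110 → stock rod 5 (new)  [load 110/200]
  190 → stock rod 6 (new)  [load 190/200]
6 stock rods opened.

6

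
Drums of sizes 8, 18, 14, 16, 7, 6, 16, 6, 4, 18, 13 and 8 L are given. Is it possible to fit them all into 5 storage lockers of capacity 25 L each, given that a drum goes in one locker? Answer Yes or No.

No

Total = 134 L; ⌈134/25⌉ = 6.
At least 6 storage lockers are required, but only 5 are allowed.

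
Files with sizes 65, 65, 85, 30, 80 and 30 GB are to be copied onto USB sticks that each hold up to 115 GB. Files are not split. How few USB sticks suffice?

Total = 85 + 80 + 65 + 65 + 30 + 30 = 355 GB.
Lower bound: ⌈355/115⌉ = 4 USB sticks.
A packing using 4 USB sticks:
  USB stick 1: 85 + 30 = 115
  USB stick 2: 80 + 30 = 110
  USB stick 3: 65 = 65
  USB stick 4: 65 = 65
This matches the lower bound, so 4 is optimal.

4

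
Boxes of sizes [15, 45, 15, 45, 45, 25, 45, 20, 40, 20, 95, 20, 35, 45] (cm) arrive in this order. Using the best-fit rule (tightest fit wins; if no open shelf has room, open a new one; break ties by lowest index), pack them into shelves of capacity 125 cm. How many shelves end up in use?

  15 → shelf 1 (new)  [load 15/125]
  45 → shelf 1  [load 60/125]
  15 → shelf 1  [load 75/125]
  45 → shelf 1  [load 120/125]
  45 → shelf 2 (new)  [load 45/125]
  25 → shelf 2  [load 70/125]
  45 → shelf 2  [load 115/125]
  20 → shelf 3 (new)  [load 20/125]
  40 → shelf 3  [load 60/125]
  20 → shelf 3  [load 80/125]
  95 → shelf 4 (new)  [load 95/125]
  20 → shelf 4  [load 115/125]
  35 → shelf 3  [load 115/125]
  45 → shelf 5 (new)  [load 45/125]
5 shelves opened.

5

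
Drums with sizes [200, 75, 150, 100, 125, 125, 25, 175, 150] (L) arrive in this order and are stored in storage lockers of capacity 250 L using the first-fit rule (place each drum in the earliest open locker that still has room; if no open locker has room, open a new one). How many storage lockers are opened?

6

  200 → locker 1 (new)  [load 200/250]
  75 → locker 2 (new)  [load 75/250]
  150 → locker 2  [load 225/250]
  100 → locker 3 (new)  [load 100/250]
  125 → locker 3  [load 225/250]
  125 → locker 4 (new)  [load 125/250]
  25 → locker 1  [load 225/250]
  175 → locker 5 (new)  [load 175/250]
  150 → locker 6 (new)  [load 150/250]
6 storage lockers opened.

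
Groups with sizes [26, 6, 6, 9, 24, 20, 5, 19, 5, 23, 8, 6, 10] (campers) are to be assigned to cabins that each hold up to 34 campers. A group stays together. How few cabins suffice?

5

Total = 26 + 24 + 23 + 20 + 19 + 10 + 9 + 8 + 6 + 6 + 6 + 5 + 5 = 167 campers.
Lower bound: ⌈167/34⌉ = 5 cabins.
A packing using 5 cabins:
  cabin 1: 26 + 8 = 34
  cabin 2: 24 + 10 = 34
  cabin 3: 23 + 6 + 5 = 34
  cabin 4: 20 + 9 + 5 = 34
  cabin 5: 19 + 6 + 6 = 31
This matches the lower bound, so 5 is optimal.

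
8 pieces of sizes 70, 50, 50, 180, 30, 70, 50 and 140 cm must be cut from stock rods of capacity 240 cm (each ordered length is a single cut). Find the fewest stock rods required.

3

Total = 180 + 140 + 70 + 70 + 50 + 50 + 50 + 30 = 640 cm.
Lower bound: ⌈640/240⌉ = 3 stock rods.
A packing using 3 stock rods:
  stock rod 1: 180 + 50 = 230
  stock rod 2: 140 + 70 + 30 = 240
  stock rod 3: 70 + 50 + 50 = 170
This matches the lower bound, so 3 is optimal.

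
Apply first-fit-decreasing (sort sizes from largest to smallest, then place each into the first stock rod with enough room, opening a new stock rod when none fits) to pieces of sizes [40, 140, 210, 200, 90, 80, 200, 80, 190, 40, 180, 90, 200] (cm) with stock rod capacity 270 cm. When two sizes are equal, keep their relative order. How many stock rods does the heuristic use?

Sorted descending: 210, 200, 200, 200, 190, 180, 140, 90, 90, 80, 80, 40, 40.
  210 → stock rod 1 (new)  [load 210/270]
  200 → stock rod 2 (new)  [load 200/270]
  200 → stock rod 3 (new)  [load 200/270]
  200 → stock rod 4 (new)  [load 200/270]
  190 → stock rod 5 (new)  [load 190/270]
  180 → stock rod 6 (new)  [load 180/270]
  140 → stock rod 7 (new)  [load 140/270]
  90 → stock rod 6  [load 270/270]
  90 → stock rod 7  [load 230/270]
  80 → stock rod 5  [load 270/270]
  80 → stock rod 8 (new)  [load 80/270]
  40 → stock rod 1  [load 250/270]
  40 → stock rod 2  [load 240/270]
8 stock rods opened.

8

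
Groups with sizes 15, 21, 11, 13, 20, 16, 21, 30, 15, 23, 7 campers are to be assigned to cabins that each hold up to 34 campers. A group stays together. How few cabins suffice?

7

Total = 30 + 23 + 21 + 21 + 20 + 16 + 15 + 15 + 13 + 11 + 7 = 192 campers.
Lower bound: ⌈192/34⌉ = 6 cabins.
A packing using 7 cabins:
  cabin 1: 30 = 30
  cabin 2: 23 + 11 = 34
  cabin 3: 21 + 13 = 34
  cabin 4: 21 + 7 = 28
  cabin 5: 20 = 20
  cabin 6: 16 + 15 = 31
  cabin 7: 15 = 15
No arrangement into 6 cabins stays within capacity, so 7 is optimal.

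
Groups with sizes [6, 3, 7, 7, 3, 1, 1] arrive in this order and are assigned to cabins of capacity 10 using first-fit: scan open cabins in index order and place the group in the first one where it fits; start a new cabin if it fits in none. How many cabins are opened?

3

  6 → cabin 1 (new)  [load 6/10]
  3 → cabin 1  [load 9/10]
  7 → cabin 2 (new)  [load 7/10]
  7 → cabin 3 (new)  [load 7/10]
  3 → cabin 2  [load 10/10]
  1 → cabin 1  [load 10/10]
  1 → cabin 3  [load 8/10]
3 cabins opened.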